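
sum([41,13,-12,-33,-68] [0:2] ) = 54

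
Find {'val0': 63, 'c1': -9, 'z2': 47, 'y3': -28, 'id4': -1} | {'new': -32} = {'val0': 63, 'c1': -9, 'z2': 47, 'y3': -28, 'id4': -1, 'new': -32}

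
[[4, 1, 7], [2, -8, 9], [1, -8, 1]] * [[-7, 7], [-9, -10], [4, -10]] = C[0][0] = (4)*(-7) + (1)*(-9) + (7)*(4) = -9
C[0][1] = (4)*(7) + (1)*(-10) + (7)*(-10) = -52
C[1][0] = (2)*(-7) + (-8)*(-9) + (9)*(4) = 94
C[1][1] = (2)*(7) + (-8)*(-10) + (9)*(-10) = 4
C[2][0] = (1)*(-7) + (-8)*(-9) + (1)*(4) = 69
C[2][1] = (1)*(7) + (-8)*(-10) + (1)*(-10) = 77
= [[-9, -52], [94, 4], [69, 77]]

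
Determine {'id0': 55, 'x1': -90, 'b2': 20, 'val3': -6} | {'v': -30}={'id0': 55, 'x1': -90, 'b2': 20, 'val3': -6, 'v': -30}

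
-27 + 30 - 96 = -93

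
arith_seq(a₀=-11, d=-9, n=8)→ [-11, -20, -29, -38, -47, -56, -65, -74]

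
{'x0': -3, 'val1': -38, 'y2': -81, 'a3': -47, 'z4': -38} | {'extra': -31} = {'x0': -3, 'val1': -38, 'y2': -81, 'a3': -47, 'z4': -38, 'extra': -31}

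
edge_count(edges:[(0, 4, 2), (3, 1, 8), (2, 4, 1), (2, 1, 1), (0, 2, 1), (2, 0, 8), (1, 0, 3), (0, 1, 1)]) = 8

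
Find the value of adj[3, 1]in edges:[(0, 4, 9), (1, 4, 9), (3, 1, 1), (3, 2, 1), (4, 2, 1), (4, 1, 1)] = 1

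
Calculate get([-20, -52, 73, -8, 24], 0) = -20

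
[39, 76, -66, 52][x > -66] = [39, 76, 52]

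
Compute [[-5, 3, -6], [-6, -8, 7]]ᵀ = [[-5, -6], [3, -8], [-6, 7]]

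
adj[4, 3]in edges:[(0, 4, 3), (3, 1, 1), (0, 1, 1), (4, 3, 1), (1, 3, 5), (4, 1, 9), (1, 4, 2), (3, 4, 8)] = 1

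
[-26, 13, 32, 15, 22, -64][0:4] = [-26, 13, 32, 15]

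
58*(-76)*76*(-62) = 20770496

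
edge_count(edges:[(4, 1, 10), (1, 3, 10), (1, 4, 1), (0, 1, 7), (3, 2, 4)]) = 5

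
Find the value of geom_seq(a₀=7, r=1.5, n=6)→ [7.0, 10.5, 15.75, 23.625, 35.4375, 53.15625]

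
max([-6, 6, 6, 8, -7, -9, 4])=8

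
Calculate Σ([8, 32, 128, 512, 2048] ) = 2728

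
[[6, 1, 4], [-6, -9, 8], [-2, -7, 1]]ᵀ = [[6, -6, -2], [1, -9, -7], [4, 8, 1]]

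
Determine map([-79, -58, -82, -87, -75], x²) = [6241, 3364, 6724, 7569, 5625]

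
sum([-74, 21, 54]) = 1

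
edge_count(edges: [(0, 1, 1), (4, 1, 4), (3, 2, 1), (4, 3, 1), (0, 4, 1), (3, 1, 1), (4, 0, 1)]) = 7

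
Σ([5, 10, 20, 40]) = 75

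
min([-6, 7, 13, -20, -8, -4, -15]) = -20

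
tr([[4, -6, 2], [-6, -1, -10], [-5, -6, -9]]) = -6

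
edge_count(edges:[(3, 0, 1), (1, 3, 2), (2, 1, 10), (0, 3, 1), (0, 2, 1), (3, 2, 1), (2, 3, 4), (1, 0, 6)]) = 8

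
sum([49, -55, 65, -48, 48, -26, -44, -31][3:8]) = -101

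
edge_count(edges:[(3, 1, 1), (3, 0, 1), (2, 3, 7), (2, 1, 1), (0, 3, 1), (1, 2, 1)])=6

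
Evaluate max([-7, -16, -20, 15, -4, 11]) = 15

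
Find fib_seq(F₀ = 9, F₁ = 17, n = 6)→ [9, 17, 26, 43, 69, 112]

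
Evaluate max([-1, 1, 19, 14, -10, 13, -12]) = 19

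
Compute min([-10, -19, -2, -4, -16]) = -19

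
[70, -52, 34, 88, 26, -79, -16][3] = 88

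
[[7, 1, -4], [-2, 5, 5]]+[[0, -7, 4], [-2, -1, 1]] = [[7, -6, 0], [-4, 4, 6]]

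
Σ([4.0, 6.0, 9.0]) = 19.0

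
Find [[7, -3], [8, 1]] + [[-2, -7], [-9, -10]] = [[5, -10], [-1, -9]]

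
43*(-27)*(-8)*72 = 668736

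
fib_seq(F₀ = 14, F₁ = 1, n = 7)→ F_2 = F_1 + F_0 = 15
F_3 = F_2 + F_1 = 16
F_4 = F_3 + F_2 = 31
...
= [14, 1, 15, 16, 31, 47, 78]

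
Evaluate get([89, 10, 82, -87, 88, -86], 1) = 10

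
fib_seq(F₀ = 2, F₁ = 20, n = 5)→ F_2 = F_1 + F_0 = 22
F_3 = F_2 + F_1 = 42
F_4 = F_3 + F_2 = 64
= [2, 20, 22, 42, 64]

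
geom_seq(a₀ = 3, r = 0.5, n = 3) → [3.0, 1.5, 0.75]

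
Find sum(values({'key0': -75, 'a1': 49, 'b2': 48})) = (-75) + 49 + 48
= 22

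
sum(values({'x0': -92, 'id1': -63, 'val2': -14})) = (-92) + (-63) + (-14)
= -169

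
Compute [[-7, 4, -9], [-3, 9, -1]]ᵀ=[[-7, -3], [4, 9], [-9, -1]]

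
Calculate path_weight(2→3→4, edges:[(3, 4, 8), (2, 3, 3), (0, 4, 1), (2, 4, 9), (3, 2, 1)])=11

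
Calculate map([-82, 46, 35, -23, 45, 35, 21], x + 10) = -82+10=-72, 46+10=56, 35+10=45, -23+10=-13, 45+10=55, 35+10=45, 21+10=31
= [-72, 56, 45, -13, 55, 45, 31]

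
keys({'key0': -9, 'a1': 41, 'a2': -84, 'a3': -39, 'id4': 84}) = ['key0', 'a1', 'a2', 'a3', 'id4']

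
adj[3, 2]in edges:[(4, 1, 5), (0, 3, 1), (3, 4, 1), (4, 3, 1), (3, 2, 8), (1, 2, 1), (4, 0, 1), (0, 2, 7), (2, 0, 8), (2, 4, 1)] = 8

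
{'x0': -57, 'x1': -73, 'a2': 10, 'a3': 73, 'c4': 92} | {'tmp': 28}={'x0': -57, 'x1': -73, 'a2': 10, 'a3': 73, 'c4': 92, 'tmp': 28}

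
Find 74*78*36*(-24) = -4987008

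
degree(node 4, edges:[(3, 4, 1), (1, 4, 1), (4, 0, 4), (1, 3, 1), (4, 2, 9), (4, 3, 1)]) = 5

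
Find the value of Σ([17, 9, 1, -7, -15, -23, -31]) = -49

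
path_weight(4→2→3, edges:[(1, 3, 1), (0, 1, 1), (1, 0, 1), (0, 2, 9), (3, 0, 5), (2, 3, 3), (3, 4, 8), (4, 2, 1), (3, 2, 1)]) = 4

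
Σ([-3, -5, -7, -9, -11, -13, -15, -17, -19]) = (-3) + (-5) + (-7) + (-9) + (-11) + (-13) + (-15) + (-17) + (-19)
= -99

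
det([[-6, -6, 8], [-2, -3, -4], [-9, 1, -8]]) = -520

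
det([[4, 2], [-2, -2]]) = (4)*(-2) - (2)*(-2)
= -4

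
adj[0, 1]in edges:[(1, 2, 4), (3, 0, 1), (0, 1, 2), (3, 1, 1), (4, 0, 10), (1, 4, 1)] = 2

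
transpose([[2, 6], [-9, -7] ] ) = [[2, -9], [6, -7]]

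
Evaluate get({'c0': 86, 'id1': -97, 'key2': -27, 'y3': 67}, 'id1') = -97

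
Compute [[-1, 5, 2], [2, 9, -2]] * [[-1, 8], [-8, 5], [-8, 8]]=C[0][0] = (-1)*(-1) + (5)*(-8) + (2)*(-8) = -55
C[0][1] = (-1)*(8) + (5)*(5) + (2)*(8) = 33
C[1][0] = (2)*(-1) + (9)*(-8) + (-2)*(-8) = -58
C[1][1] = (2)*(8) + (9)*(5) + (-2)*(8) = 45
= [[-55, 33], [-58, 45]]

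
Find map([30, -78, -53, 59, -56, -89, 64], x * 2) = 30*2=60, -78*2=-156, -53*2=-106, 59*2=118, -56*2=-112, -89*2=-178, 64*2=128
= [60, -156, -106, 118, -112, -178, 128]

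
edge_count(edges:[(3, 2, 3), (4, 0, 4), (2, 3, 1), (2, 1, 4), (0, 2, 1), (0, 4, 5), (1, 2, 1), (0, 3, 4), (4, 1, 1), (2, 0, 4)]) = 10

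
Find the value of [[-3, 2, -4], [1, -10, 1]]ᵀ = [[-3, 1], [2, -10], [-4, 1]]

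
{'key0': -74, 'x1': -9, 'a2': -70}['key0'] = -74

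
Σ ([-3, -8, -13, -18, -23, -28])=-93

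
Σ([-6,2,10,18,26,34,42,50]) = (-6) + 2 + 10 + 18 + 26 + 34 + 42 + 50
= 176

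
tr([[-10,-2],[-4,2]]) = -8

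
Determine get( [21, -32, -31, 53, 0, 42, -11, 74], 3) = 53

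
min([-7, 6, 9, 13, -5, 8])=-7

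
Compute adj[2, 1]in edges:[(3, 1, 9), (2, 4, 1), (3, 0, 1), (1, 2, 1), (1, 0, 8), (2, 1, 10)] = 10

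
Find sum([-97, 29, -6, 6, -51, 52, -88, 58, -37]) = -134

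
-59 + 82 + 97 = 120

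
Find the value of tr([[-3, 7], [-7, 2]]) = -1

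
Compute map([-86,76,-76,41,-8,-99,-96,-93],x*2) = [-172, 152, -152, 82, -16, -198, -192, -186]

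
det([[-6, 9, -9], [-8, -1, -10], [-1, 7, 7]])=729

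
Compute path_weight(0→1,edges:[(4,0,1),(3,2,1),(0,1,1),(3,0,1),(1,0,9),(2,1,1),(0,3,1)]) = w(0→1)=1
= 1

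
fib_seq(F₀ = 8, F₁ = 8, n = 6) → F_2 = F_1 + F_0 = 16
F_3 = F_2 + F_1 = 24
F_4 = F_3 + F_2 = 40
...
= [8, 8, 16, 24, 40, 64]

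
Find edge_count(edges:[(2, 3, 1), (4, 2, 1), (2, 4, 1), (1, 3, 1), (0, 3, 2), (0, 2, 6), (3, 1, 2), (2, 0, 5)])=8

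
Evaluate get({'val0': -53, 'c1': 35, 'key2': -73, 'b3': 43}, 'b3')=43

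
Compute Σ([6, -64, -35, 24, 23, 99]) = 6 + (-64) + (-35) + 24 + 23 + 99
= 53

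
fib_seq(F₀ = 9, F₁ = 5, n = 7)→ [9, 5, 14, 19, 33, 52, 85]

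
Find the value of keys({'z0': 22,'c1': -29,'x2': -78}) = ['z0', 'c1', 'x2']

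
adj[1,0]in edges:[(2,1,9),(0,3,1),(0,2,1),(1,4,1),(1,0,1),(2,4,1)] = 1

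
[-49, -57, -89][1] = -57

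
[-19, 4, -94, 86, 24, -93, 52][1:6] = [4, -94, 86, 24, -93]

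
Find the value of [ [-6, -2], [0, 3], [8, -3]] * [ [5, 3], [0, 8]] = C[0][0] = (-6)*(5) + (-2)*(0) = -30
C[0][1] = (-6)*(3) + (-2)*(8) = -34
C[1][0] = (0)*(5) + (3)*(0) = 0
C[1][1] = (0)*(3) + (3)*(8) = 24
C[2][0] = (8)*(5) + (-3)*(0) = 40
C[2][1] = (8)*(3) + (-3)*(8) = 0
= [[-30, -34], [0, 24], [40, 0]]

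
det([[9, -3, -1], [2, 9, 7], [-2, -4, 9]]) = 1067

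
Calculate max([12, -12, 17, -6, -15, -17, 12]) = 17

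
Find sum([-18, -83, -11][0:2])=-101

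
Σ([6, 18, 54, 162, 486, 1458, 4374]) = 6558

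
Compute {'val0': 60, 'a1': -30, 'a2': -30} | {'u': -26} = {'val0': 60, 'a1': -30, 'a2': -30, 'u': -26}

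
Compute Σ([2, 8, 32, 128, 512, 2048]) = 2730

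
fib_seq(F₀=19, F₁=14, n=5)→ [19, 14, 33, 47, 80]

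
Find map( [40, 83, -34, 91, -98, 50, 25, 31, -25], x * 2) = [80, 166, -68, 182, -196, 100, 50, 62, -50]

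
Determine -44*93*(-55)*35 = 7877100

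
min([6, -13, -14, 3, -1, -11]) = -14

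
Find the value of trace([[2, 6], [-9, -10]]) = -8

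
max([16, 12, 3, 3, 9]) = 16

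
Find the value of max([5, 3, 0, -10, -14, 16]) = 16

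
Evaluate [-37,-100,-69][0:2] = [-37, -100]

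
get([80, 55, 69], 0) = 80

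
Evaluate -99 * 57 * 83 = -468369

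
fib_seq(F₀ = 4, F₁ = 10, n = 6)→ [4, 10, 14, 24, 38, 62]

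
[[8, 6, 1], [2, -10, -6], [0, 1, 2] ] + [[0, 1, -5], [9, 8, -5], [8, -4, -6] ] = [[8, 7, -4], [11, -2, -11], [8, -3, -4]]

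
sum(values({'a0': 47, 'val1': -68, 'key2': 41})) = 47 + (-68) + 41
= 20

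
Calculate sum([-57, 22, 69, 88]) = 122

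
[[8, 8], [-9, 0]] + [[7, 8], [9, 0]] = [[15, 16], [0, 0]]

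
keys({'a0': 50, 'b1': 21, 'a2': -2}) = ['a0', 'b1', 'a2']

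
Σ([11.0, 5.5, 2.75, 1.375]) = 20.625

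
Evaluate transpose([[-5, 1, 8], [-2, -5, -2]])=[[-5, -2], [1, -5], [8, -2]]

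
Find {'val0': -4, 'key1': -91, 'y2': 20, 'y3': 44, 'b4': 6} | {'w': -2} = {'val0': -4, 'key1': -91, 'y2': 20, 'y3': 44, 'b4': 6, 'w': -2}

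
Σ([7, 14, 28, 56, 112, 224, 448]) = 7 + 14 + 28 + 56 + 112 + 224 + 448
= 889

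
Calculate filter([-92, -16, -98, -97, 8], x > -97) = keep x where x > -97: -92✓, -16✓, -98✗, -97✗, 8✓
= [-92, -16, 8]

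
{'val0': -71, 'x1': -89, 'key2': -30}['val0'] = -71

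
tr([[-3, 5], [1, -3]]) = diagonal: (-3) + (-3)
= -6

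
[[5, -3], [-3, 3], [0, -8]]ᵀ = [[5, -3, 0], [-3, 3, -8]]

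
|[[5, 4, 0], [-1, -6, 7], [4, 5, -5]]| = (1)*(5)*det([[-6, 7], [5, -5]]) + (-1)*(4)*det([[-1, 7], [4, -5]]) + (1)*(0)*det([[-1, -6], [4, 5]])
= -25 + 92 + 0
= 67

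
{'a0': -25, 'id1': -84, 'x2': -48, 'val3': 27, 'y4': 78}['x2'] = -48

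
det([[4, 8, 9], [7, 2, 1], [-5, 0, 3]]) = -94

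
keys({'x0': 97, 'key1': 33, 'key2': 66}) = ['x0', 'key1', 'key2']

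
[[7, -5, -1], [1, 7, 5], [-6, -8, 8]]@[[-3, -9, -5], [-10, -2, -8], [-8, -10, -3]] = C[0][0] = (7)*(-3) + (-5)*(-10) + (-1)*(-8) = 37
C[0][1] = (7)*(-9) + (-5)*(-2) + (-1)*(-10) = -43
C[0][2] = (7)*(-5) + (-5)*(-8) + (-1)*(-3) = 8
C[1][0] = (1)*(-3) + (7)*(-10) + (5)*(-8) = -113
C[1][1] = (1)*(-9) + (7)*(-2) + (5)*(-10) = -73
C[1][2] = (1)*(-5) + (7)*(-8) + (5)*(-3) = -76
... (3 more cells)
= [[37, -43, 8], [-113, -73, -76], [34, -10, 70]]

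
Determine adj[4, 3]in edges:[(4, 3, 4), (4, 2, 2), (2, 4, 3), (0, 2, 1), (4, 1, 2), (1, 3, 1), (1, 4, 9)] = 4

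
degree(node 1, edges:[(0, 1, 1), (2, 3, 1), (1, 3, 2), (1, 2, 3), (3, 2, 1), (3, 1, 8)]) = incident: (0,1), (1,3), (1,2), (3,1)
= 4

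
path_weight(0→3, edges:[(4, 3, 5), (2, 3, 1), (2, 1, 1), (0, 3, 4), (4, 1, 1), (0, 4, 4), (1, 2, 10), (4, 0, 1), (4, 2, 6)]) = w(0→3)=4
= 4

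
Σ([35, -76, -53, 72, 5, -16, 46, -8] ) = 35 + (-76) + (-53) + 72 + 5 + (-16) + 46 + (-8)
= 5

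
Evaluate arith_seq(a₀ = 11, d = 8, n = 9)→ a_0 = 11 + 0*8 = 11
a_1 = 11 + 1*8 = 19
a_2 = 11 + 2*8 = 27
...
= [11, 19, 27, 35, 43, 51, 59, 67, 75]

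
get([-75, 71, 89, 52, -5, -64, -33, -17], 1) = 71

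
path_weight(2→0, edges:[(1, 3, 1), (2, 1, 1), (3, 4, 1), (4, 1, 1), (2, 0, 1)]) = 1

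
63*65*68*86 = 23947560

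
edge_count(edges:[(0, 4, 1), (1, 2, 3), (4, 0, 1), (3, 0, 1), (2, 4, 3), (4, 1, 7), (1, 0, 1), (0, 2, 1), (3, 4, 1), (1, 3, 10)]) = 10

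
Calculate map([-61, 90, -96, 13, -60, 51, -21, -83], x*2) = -61*2=-122, 90*2=180, -96*2=-192, 13*2=26, -60*2=-120, 51*2=102, -21*2=-42, -83*2=-166
= [-122, 180, -192, 26, -120, 102, -42, -166]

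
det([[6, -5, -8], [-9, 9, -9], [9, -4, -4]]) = 513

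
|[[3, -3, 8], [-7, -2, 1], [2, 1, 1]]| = (1)*(3)*det([[-2, 1], [1, 1]]) + (-1)*(-3)*det([[-7, 1], [2, 1]]) + (1)*(8)*det([[-7, -2], [2, 1]])
= -9 + -27 + -24
= -60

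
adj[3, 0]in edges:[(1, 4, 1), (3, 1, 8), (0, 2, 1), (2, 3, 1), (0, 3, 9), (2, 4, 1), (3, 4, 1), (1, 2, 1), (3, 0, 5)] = 5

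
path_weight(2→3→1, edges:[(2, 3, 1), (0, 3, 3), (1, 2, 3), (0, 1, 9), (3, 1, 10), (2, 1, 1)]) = w(2→3)=1 + w(3→1)=10
= 11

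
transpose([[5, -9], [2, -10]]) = [[5, 2], [-9, -10]]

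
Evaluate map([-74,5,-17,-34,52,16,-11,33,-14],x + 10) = -74+10=-64, 5+10=15, -17+10=-7, -34+10=-24, 52+10=62, 16+10=26, -11+10=-1, 33+10=43, -14+10=-4
= [-64, 15, -7, -24, 62, 26, -1, 43, -4]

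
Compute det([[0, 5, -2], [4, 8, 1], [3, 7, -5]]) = 107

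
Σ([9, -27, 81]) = 9 + -27 + 81
= 63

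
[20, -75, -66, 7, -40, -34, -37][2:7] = [-66, 7, -40, -34, -37]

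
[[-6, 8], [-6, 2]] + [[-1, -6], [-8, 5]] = [[-7, 2], [-14, 7]]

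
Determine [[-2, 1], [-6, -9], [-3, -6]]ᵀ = [[-2, -6, -3], [1, -9, -6]]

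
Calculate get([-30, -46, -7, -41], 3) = -41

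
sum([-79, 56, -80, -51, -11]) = (-79) + 56 + (-80) + (-51) + (-11)
= -165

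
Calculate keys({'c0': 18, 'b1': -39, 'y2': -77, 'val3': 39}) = ['c0', 'b1', 'y2', 'val3']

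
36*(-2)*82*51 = -301104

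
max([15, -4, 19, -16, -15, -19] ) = 19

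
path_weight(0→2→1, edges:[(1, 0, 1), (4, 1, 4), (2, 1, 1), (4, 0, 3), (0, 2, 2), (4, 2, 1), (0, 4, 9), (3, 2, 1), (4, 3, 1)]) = 3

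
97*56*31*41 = 6904072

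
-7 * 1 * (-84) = 588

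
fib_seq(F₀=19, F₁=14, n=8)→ [19, 14, 33, 47, 80, 127, 207, 334]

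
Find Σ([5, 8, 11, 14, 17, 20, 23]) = 98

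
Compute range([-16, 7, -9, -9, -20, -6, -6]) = 27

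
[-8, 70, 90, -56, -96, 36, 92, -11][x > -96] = keep x where x > -96: -8✓, 70✓, 90✓, -56✓, -96✗, 36✓, 92✓, -11✓
= [-8, 70, 90, -56, 36, 92, -11]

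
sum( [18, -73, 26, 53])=18 + (-73) + 26 + 53
= 24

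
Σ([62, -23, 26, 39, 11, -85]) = 30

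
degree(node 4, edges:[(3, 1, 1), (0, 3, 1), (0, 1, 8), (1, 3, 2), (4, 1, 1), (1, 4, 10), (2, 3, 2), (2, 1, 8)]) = incident: (4,1), (1,4)
= 2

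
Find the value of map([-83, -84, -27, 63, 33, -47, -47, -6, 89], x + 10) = -83+10=-73, -84+10=-74, -27+10=-17, 63+10=73, 33+10=43, -47+10=-37, -47+10=-37, -6+10=4, 89+10=99
= [-73, -74, -17, 73, 43, -37, -37, 4, 99]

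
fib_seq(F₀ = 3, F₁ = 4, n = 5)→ F_2 = F_1 + F_0 = 7
F_3 = F_2 + F_1 = 11
F_4 = F_3 + F_2 = 18
= [3, 4, 7, 11, 18]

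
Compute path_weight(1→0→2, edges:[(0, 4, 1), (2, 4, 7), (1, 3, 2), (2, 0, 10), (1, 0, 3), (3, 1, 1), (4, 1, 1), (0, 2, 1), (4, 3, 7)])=4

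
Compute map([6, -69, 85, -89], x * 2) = [12, -138, 170, -178]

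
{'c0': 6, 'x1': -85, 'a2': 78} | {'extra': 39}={'c0': 6, 'x1': -85, 'a2': 78, 'extra': 39}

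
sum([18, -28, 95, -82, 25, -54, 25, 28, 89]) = 18 + (-28) + 95 + (-82) + 25 + (-54) + 25 + 28 + 89
= 116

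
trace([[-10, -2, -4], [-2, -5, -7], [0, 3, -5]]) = -20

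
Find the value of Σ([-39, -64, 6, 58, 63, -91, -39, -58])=(-39) + (-64) + 6 + 58 + 63 + (-91) + (-39) + (-58)
= -164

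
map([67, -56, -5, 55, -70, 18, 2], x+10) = [77, -46, 5, 65, -60, 28, 12]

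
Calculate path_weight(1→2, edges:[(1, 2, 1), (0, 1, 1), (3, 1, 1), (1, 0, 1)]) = 1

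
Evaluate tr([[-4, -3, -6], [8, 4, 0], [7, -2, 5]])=5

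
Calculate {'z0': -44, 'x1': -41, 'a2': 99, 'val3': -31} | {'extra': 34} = {'z0': -44, 'x1': -41, 'a2': 99, 'val3': -31, 'extra': 34}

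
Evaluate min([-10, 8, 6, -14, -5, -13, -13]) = -14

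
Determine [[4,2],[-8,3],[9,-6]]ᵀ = [[4, -8, 9], [2, 3, -6]]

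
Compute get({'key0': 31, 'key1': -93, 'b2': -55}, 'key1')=-93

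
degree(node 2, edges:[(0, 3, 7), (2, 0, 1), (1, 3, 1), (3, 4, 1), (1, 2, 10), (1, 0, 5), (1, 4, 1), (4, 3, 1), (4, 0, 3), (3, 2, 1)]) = 3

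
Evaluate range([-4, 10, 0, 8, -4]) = 14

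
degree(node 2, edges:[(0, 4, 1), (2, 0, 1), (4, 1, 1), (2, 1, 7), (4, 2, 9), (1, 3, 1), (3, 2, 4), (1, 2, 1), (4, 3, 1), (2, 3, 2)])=incident: (2,0), (2,1), (4,2), (3,2), (1,2), (2,3)
= 6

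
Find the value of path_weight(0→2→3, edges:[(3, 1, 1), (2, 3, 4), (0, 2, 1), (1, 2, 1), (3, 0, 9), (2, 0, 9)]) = 5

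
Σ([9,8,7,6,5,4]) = 39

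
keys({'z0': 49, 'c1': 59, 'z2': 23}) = ['z0', 'c1', 'z2']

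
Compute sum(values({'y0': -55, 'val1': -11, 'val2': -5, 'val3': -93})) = (-55) + (-11) + (-5) + (-93)
= -164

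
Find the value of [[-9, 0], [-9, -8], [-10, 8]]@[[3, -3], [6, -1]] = [[-27, 27], [-75, 35], [18, 22]]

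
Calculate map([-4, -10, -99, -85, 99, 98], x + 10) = -4+10=6, -10+10=0, -99+10=-89, -85+10=-75, 99+10=109, 98+10=108
= [6, 0, -89, -75, 109, 108]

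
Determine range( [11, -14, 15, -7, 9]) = 29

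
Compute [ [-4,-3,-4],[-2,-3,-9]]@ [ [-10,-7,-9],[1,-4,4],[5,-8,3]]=C[0][0] = (-4)*(-10) + (-3)*(1) + (-4)*(5) = 17
C[0][1] = (-4)*(-7) + (-3)*(-4) + (-4)*(-8) = 72
C[0][2] = (-4)*(-9) + (-3)*(4) + (-4)*(3) = 12
C[1][0] = (-2)*(-10) + (-3)*(1) + (-9)*(5) = -28
C[1][1] = (-2)*(-7) + (-3)*(-4) + (-9)*(-8) = 98
C[1][2] = (-2)*(-9) + (-3)*(4) + (-9)*(3) = -21
= [[17, 72, 12], [-28, 98, -21]]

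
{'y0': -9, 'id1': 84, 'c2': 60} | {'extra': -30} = {'y0': -9, 'id1': 84, 'c2': 60, 'extra': -30}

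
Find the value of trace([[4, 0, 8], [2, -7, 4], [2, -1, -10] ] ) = -13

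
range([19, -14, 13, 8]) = 33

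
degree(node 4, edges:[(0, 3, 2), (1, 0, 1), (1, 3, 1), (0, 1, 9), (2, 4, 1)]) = 1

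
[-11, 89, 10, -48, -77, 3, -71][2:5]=[10, -48, -77]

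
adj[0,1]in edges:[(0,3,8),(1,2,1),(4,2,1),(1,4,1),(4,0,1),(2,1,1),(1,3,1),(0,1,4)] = 4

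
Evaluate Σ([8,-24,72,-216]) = -160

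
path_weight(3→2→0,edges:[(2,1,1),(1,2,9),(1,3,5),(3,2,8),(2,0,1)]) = w(3→2)=8 + w(2→0)=1
= 9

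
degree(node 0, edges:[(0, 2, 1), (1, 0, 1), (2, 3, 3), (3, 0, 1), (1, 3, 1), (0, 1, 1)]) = incident: (0,2), (1,0), (3,0), (0,1)
= 4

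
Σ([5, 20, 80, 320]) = 5 + 20 + 80 + 320
= 425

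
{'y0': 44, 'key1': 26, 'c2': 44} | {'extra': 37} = {'y0': 44, 'key1': 26, 'c2': 44, 'extra': 37}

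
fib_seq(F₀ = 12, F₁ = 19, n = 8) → F_2 = F_1 + F_0 = 31
F_3 = F_2 + F_1 = 50
F_4 = F_3 + F_2 = 81
...
= [12, 19, 31, 50, 81, 131, 212, 343]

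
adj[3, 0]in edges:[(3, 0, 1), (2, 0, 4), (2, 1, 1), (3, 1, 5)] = 1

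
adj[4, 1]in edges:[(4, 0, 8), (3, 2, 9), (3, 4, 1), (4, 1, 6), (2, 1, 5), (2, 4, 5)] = 6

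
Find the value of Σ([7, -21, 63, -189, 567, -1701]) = 7 + -21 + 63 + -189 + 567 + -1701
= -1274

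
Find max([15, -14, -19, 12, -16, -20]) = 15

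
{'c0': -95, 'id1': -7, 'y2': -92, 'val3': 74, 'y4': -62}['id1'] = -7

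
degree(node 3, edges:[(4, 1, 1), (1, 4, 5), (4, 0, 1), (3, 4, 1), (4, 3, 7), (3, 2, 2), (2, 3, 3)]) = incident: (3,4), (4,3), (3,2), (2,3)
= 4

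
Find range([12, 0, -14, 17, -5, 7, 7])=31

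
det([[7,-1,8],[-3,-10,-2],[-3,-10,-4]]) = 146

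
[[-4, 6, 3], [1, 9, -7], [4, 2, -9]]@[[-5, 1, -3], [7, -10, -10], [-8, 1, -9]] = [[38, -61, -75], [114, -96, -30], [66, -25, 49]]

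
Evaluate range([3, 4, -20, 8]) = 28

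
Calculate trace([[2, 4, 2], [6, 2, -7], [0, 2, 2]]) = 6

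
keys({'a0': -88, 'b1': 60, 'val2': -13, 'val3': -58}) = ['a0', 'b1', 'val2', 'val3']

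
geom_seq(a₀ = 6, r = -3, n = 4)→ a_0 = 6*(-3)^0 = 6
a_1 = 6*(-3)^1 = -18
a_2 = 6*(-3)^2 = 54
...
= [6, -18, 54, -162]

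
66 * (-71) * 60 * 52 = -14620320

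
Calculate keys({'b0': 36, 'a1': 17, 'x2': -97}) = ['b0', 'a1', 'x2']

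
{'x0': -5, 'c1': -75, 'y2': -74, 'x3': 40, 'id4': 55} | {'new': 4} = {'x0': -5, 'c1': -75, 'y2': -74, 'x3': 40, 'id4': 55, 'new': 4}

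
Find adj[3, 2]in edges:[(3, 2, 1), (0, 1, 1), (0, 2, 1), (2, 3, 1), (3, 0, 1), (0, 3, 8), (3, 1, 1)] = 1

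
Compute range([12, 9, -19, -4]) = 31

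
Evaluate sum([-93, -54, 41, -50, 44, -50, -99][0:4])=slice → [-93, -54, 41, -50]
(-93) + (-54) + 41 + (-50)
= -156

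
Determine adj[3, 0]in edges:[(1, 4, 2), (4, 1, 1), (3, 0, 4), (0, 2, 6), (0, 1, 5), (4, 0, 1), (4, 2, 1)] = 4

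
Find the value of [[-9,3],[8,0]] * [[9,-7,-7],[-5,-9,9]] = C[0][0] = (-9)*(9) + (3)*(-5) = -96
C[0][1] = (-9)*(-7) + (3)*(-9) = 36
C[0][2] = (-9)*(-7) + (3)*(9) = 90
C[1][0] = (8)*(9) + (0)*(-5) = 72
C[1][1] = (8)*(-7) + (0)*(-9) = -56
C[1][2] = (8)*(-7) + (0)*(9) = -56
= [[-96, 36, 90], [72, -56, -56]]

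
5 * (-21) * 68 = -7140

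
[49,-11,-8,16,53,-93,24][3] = 16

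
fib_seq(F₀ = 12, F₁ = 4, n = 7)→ [12, 4, 16, 20, 36, 56, 92]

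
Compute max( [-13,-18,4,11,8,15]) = 15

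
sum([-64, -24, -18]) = (-64) + (-24) + (-18)
= -106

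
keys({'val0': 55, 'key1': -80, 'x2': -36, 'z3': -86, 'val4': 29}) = ['val0', 'key1', 'x2', 'z3', 'val4']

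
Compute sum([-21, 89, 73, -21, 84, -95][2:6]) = 41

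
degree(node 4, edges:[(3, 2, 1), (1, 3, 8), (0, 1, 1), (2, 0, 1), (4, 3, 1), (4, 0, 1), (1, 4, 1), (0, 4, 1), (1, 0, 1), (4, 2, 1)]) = incident: (4,3), (4,0), (1,4), (0,4), (4,2)
= 5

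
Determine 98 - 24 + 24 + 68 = 166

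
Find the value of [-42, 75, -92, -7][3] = -7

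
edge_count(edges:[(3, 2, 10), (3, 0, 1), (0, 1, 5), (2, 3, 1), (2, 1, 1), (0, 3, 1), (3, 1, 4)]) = 7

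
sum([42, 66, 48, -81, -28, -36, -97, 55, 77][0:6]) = slice → [42, 66, 48, -81, -28, -36]
42 + 66 + 48 + (-81) + (-28) + (-36)
= 11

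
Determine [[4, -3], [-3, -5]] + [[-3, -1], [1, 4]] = [[1, -4], [-2, -1]]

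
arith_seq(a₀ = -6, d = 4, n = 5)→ [-6, -2, 2, 6, 10]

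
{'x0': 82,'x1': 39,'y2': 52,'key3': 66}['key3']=66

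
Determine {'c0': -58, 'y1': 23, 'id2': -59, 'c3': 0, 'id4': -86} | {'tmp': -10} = {'c0': -58, 'y1': 23, 'id2': -59, 'c3': 0, 'id4': -86, 'tmp': -10}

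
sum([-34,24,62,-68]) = (-34) + 24 + 62 + (-68)
= -16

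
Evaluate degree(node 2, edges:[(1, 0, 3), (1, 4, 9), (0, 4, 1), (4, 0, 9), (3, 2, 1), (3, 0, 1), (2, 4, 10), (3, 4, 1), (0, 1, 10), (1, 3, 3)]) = incident: (3,2), (2,4)
= 2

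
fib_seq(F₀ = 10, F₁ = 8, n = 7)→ F_2 = F_1 + F_0 = 18
F_3 = F_2 + F_1 = 26
F_4 = F_3 + F_2 = 44
...
= [10, 8, 18, 26, 44, 70, 114]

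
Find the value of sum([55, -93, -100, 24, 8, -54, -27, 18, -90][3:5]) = slice → [24, 8]
24 + 8
= 32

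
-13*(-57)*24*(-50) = -889200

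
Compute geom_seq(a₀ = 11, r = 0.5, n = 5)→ [11.0, 5.5, 2.75, 1.375, 0.6875]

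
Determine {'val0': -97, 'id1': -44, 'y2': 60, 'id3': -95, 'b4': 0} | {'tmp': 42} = {'val0': -97, 'id1': -44, 'y2': 60, 'id3': -95, 'b4': 0, 'tmp': 42}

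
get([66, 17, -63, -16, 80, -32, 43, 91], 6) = 43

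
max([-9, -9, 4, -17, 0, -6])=4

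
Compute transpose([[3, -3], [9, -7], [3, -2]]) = [[3, 9, 3], [-3, -7, -2]]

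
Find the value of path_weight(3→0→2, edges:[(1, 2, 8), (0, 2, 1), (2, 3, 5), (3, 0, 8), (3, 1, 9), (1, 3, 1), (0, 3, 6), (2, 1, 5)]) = w(3→0)=8 + w(0→2)=1
= 9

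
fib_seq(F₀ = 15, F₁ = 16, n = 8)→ [15, 16, 31, 47, 78, 125, 203, 328]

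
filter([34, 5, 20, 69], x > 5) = keep x where x > 5: 34✓, 5✗, 20✓, 69✓
= [34, 20, 69]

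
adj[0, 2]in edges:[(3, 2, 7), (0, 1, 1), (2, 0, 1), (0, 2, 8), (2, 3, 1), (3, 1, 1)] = 8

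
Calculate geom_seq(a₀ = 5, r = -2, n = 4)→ [5, -10, 20, -40]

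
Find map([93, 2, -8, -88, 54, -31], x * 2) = [186, 4, -16, -176, 108, -62]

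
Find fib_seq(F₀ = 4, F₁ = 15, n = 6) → F_2 = F_1 + F_0 = 19
F_3 = F_2 + F_1 = 34
F_4 = F_3 + F_2 = 53
...
= [4, 15, 19, 34, 53, 87]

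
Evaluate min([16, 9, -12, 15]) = -12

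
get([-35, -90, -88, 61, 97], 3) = 61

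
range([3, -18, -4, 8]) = 26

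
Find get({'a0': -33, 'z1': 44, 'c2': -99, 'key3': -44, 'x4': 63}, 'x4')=63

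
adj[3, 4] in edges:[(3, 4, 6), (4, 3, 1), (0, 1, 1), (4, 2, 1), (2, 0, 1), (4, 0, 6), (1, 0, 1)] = 6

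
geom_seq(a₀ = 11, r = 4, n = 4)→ a_0 = 11*4^0 = 11
a_1 = 11*4^1 = 44
a_2 = 11*4^2 = 176
...
= [11, 44, 176, 704]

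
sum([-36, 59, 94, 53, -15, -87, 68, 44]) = 180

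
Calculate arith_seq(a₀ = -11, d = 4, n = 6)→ [-11, -7, -3, 1, 5, 9]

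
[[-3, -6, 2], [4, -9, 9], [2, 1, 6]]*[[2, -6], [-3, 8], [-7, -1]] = C[0][0] = (-3)*(2) + (-6)*(-3) + (2)*(-7) = -2
C[0][1] = (-3)*(-6) + (-6)*(8) + (2)*(-1) = -32
C[1][0] = (4)*(2) + (-9)*(-3) + (9)*(-7) = -28
C[1][1] = (4)*(-6) + (-9)*(8) + (9)*(-1) = -105
C[2][0] = (2)*(2) + (1)*(-3) + (6)*(-7) = -41
C[2][1] = (2)*(-6) + (1)*(8) + (6)*(-1) = -10
= [[-2, -32], [-28, -105], [-41, -10]]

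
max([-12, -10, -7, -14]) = -7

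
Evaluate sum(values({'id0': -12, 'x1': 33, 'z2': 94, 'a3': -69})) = 46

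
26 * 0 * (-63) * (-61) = 0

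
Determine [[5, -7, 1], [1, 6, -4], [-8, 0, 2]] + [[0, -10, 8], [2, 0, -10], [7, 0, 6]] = [[5, -17, 9], [3, 6, -14], [-1, 0, 8]]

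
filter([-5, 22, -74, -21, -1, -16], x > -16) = keep x where x > -16: -5✓, 22✓, -74✗, -21✗, -1✓, -16✗
= [-5, 22, -1]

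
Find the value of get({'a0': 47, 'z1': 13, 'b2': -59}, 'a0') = 47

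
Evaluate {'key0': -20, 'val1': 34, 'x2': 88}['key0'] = -20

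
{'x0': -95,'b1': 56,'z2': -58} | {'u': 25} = {'x0': -95, 'b1': 56, 'z2': -58, 'u': 25}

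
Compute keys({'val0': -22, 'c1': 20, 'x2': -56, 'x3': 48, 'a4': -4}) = ['val0', 'c1', 'x2', 'x3', 'a4']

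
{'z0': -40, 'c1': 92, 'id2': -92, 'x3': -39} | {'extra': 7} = {'z0': -40, 'c1': 92, 'id2': -92, 'x3': -39, 'extra': 7}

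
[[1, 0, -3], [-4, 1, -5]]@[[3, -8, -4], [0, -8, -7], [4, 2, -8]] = C[0][0] = (1)*(3) + (0)*(0) + (-3)*(4) = -9
C[0][1] = (1)*(-8) + (0)*(-8) + (-3)*(2) = -14
C[0][2] = (1)*(-4) + (0)*(-7) + (-3)*(-8) = 20
C[1][0] = (-4)*(3) + (1)*(0) + (-5)*(4) = -32
C[1][1] = (-4)*(-8) + (1)*(-8) + (-5)*(2) = 14
C[1][2] = (-4)*(-4) + (1)*(-7) + (-5)*(-8) = 49
= [[-9, -14, 20], [-32, 14, 49]]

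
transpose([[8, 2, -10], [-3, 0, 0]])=[[8, -3], [2, 0], [-10, 0]]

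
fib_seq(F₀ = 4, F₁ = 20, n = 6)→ F_2 = F_1 + F_0 = 24
F_3 = F_2 + F_1 = 44
F_4 = F_3 + F_2 = 68
...
= [4, 20, 24, 44, 68, 112]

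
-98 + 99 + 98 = 99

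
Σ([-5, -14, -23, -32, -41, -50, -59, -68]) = -292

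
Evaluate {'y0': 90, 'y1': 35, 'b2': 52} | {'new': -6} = {'y0': 90, 'y1': 35, 'b2': 52, 'new': -6}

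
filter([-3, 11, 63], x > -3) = [11, 63]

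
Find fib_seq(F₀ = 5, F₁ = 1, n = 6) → F_2 = F_1 + F_0 = 6
F_3 = F_2 + F_1 = 7
F_4 = F_3 + F_2 = 13
...
= [5, 1, 6, 7, 13, 20]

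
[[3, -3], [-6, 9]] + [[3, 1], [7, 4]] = [[6, -2], [1, 13]]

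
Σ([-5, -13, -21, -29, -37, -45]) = -150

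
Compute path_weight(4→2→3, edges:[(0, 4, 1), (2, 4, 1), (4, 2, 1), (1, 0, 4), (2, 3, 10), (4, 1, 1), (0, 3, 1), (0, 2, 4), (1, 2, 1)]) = w(4→2)=1 + w(2→3)=10
= 11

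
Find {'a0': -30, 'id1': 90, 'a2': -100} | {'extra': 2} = {'a0': -30, 'id1': 90, 'a2': -100, 'extra': 2}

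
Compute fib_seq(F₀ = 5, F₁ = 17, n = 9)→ F_2 = F_1 + F_0 = 22
F_3 = F_2 + F_1 = 39
F_4 = F_3 + F_2 = 61
...
= [5, 17, 22, 39, 61, 100, 161, 261, 422]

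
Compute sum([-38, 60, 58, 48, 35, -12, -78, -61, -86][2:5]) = 141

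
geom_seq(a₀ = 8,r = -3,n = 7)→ a_0 = 8*(-3)^0 = 8
a_1 = 8*(-3)^1 = -24
a_2 = 8*(-3)^2 = 72
...
= [8, -24, 72, -216, 648, -1944, 5832]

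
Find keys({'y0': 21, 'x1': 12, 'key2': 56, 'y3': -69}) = ['y0', 'x1', 'key2', 'y3']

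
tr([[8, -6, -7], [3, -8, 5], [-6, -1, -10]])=-10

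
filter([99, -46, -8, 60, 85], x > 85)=keep x where x > 85: 99✓, -46✗, -8✗, 60✗, 85✗
= [99]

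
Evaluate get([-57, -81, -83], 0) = -57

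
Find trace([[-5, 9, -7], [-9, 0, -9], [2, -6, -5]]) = -10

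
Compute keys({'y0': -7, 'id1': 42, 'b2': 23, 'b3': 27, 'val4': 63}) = ['y0', 'id1', 'b2', 'b3', 'val4']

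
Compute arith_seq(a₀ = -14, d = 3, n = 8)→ a_0 = -14 + 0*3 = -14
a_1 = -14 + 1*3 = -11
a_2 = -14 + 2*3 = -8
...
= [-14, -11, -8, -5, -2, 1, 4, 7]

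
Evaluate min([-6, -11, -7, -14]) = -14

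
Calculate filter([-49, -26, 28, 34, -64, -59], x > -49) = [-26, 28, 34]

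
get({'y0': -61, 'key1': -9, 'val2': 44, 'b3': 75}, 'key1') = -9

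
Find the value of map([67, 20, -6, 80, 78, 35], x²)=(67)²=4489, (20)²=400, (-6)²=36, (80)²=6400, (78)²=6084, (35)²=1225
= [4489, 400, 36, 6400, 6084, 1225]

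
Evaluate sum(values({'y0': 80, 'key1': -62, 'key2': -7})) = 80 + (-62) + (-7)
= 11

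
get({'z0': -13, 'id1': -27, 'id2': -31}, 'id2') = -31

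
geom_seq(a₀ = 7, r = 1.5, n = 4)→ a_0 = 7*1.5^0 = 7.0
a_1 = 7*1.5^1 = 10.5
a_2 = 7*1.5^2 = 15.75
...
= [7.0, 10.5, 15.75, 23.625]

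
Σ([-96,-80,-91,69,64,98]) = -36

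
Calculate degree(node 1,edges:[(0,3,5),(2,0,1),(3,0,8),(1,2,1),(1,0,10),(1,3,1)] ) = incident: (1,2), (1,0), (1,3)
= 3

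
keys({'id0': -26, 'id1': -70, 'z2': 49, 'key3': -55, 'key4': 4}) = ['id0', 'id1', 'z2', 'key3', 'key4']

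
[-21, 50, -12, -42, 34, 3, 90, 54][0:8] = [-21, 50, -12, -42, 34, 3, 90, 54]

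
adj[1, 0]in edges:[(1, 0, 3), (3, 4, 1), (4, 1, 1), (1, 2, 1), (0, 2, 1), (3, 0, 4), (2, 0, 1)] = 3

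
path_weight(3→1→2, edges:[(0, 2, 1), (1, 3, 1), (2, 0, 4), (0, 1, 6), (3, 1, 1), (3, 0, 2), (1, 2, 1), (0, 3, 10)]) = w(3→1)=1 + w(1→2)=1
= 2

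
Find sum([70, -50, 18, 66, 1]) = 70 + (-50) + 18 + 66 + 1
= 105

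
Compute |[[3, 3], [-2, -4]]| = (3)*(-4) - (3)*(-2)
= -6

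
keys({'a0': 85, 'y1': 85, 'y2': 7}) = ['a0', 'y1', 'y2']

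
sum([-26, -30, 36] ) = (-26) + (-30) + 36
= -20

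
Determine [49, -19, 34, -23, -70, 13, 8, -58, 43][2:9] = [34, -23, -70, 13, 8, -58, 43]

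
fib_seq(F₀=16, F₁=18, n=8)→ F_2 = F_1 + F_0 = 34
F_3 = F_2 + F_1 = 52
F_4 = F_3 + F_2 = 86
...
= [16, 18, 34, 52, 86, 138, 224, 362]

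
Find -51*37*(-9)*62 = 1052946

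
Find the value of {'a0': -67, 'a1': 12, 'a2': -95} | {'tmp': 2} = {'a0': -67, 'a1': 12, 'a2': -95, 'tmp': 2}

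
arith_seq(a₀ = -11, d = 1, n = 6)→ a_0 = -11 + 0*1 = -11
a_1 = -11 + 1*1 = -10
a_2 = -11 + 2*1 = -9
...
= [-11, -10, -9, -8, -7, -6]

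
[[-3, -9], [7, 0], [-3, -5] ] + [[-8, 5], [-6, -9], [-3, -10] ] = [[-11, -4], [1, -9], [-6, -15]]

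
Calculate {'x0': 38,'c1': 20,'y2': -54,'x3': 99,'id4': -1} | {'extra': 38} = {'x0': 38, 'c1': 20, 'y2': -54, 'x3': 99, 'id4': -1, 'extra': 38}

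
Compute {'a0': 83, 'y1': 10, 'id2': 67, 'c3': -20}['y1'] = 10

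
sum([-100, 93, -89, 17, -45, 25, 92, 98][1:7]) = 93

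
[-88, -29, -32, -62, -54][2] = -32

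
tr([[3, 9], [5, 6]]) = 9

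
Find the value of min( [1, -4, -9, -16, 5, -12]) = -16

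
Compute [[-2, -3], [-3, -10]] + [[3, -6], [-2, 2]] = [[1, -9], [-5, -8]]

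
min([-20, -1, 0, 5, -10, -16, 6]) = -20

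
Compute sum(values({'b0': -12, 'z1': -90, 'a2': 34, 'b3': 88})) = 20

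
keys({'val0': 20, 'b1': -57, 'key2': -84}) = ['val0', 'b1', 'key2']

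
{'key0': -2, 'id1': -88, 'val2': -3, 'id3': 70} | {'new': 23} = {'key0': -2, 'id1': -88, 'val2': -3, 'id3': 70, 'new': 23}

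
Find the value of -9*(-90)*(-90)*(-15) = 1093500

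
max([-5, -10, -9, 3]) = 3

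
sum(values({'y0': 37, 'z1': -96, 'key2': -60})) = 37 + (-96) + (-60)
= -119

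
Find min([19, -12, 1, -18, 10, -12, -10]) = -18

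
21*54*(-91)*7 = -722358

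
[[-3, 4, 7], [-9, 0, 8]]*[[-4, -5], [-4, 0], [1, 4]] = C[0][0] = (-3)*(-4) + (4)*(-4) + (7)*(1) = 3
C[0][1] = (-3)*(-5) + (4)*(0) + (7)*(4) = 43
C[1][0] = (-9)*(-4) + (0)*(-4) + (8)*(1) = 44
C[1][1] = (-9)*(-5) + (0)*(0) + (8)*(4) = 77
= [[3, 43], [44, 77]]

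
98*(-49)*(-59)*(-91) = -25781938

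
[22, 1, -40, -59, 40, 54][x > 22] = keep x where x > 22: 22✗, 1✗, -40✗, -59✗, 40✓, 54✓
= [40, 54]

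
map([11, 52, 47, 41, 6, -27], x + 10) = [21, 62, 57, 51, 16, -17]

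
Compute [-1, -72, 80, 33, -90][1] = -72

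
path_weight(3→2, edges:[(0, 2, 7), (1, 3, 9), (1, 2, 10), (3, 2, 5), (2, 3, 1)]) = w(3→2)=5
= 5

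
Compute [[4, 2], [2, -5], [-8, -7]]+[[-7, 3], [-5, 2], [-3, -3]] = [[-3, 5], [-3, -3], [-11, -10]]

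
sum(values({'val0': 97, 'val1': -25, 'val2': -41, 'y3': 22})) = 53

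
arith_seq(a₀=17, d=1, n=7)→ a_0 = 17 + 0*1 = 17
a_1 = 17 + 1*1 = 18
a_2 = 17 + 2*1 = 19
...
= [17, 18, 19, 20, 21, 22, 23]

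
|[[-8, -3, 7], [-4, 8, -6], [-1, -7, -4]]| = 874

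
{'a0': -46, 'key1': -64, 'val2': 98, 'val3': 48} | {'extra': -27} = {'a0': -46, 'key1': -64, 'val2': 98, 'val3': 48, 'extra': -27}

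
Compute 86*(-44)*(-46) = 174064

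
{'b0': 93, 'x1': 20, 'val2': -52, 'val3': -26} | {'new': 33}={'b0': 93, 'x1': 20, 'val2': -52, 'val3': -26, 'new': 33}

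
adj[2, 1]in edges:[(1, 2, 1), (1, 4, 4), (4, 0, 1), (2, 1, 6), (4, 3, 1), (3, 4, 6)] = 6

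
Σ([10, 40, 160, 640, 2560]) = 10 + 40 + 160 + 640 + 2560
= 3410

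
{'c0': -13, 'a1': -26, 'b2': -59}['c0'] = -13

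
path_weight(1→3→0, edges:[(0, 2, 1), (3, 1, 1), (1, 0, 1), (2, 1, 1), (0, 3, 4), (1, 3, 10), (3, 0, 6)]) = 16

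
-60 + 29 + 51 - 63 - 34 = -77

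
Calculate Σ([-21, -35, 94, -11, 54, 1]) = (-21) + (-35) + 94 + (-11) + 54 + 1
= 82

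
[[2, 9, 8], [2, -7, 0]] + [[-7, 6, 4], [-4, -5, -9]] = [[-5, 15, 12], [-2, -12, -9]]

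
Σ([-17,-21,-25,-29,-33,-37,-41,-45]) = -248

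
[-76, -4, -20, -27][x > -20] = [-4]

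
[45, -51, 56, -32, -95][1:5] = [-51, 56, -32, -95]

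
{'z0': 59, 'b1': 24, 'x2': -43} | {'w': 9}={'z0': 59, 'b1': 24, 'x2': -43, 'w': 9}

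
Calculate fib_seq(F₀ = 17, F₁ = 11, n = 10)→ F_2 = F_1 + F_0 = 28
F_3 = F_2 + F_1 = 39
F_4 = F_3 + F_2 = 67
...
= [17, 11, 28, 39, 67, 106, 173, 279, 452, 731]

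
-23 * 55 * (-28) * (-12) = -425040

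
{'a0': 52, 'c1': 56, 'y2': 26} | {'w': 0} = {'a0': 52, 'c1': 56, 'y2': 26, 'w': 0}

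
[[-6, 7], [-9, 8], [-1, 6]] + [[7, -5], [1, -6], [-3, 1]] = [[1, 2], [-8, 2], [-4, 7]]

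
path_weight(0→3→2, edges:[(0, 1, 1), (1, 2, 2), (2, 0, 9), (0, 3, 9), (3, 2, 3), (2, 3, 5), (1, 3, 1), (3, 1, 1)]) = 12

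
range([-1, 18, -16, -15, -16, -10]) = 34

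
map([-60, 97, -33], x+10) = [-50, 107, -23]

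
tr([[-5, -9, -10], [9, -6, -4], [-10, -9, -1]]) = diagonal: (-5) + (-6) + (-1)
= -12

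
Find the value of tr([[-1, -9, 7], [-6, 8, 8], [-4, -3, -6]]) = 1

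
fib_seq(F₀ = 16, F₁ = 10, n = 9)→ F_2 = F_1 + F_0 = 26
F_3 = F_2 + F_1 = 36
F_4 = F_3 + F_2 = 62
...
= [16, 10, 26, 36, 62, 98, 160, 258, 418]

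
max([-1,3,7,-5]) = 7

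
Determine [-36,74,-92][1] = 74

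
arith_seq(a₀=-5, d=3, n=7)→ [-5, -2, 1, 4, 7, 10, 13]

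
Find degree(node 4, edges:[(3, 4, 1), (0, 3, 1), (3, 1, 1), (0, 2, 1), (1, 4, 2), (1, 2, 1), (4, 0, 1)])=3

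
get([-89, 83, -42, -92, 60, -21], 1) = 83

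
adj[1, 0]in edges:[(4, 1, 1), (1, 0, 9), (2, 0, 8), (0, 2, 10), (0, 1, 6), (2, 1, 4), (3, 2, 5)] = 9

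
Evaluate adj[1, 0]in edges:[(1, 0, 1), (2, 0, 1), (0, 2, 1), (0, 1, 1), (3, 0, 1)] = 1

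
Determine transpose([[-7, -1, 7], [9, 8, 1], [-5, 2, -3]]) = [[-7, 9, -5], [-1, 8, 2], [7, 1, -3]]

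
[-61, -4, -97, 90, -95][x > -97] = [-61, -4, 90, -95]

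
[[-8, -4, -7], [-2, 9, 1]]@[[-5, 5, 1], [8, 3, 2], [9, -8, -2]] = [[-55, 4, -2], [91, 9, 14]]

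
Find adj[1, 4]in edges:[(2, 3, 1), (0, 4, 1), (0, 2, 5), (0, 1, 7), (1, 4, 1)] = 1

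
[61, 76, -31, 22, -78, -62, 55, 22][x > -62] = [61, 76, -31, 22, 55, 22]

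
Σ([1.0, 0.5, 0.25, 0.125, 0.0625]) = 1.9375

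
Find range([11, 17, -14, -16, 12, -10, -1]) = 33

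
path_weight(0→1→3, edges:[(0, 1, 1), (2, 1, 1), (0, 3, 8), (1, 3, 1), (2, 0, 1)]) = 2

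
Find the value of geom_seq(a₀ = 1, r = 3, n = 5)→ a_0 = 1*3^0 = 1
a_1 = 1*3^1 = 3
a_2 = 1*3^2 = 9
...
= [1, 3, 9, 27, 81]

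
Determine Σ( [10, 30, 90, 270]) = 400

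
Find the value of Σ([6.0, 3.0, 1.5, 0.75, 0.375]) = 11.625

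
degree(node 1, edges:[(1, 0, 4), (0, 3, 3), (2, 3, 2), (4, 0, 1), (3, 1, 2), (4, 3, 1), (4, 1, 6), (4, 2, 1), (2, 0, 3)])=3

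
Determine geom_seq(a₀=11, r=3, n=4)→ [11, 33, 99, 297]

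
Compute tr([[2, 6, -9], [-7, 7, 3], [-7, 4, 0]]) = 9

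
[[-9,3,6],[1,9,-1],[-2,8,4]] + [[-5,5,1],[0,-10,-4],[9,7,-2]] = [[-14, 8, 7], [1, -1, -5], [7, 15, 2]]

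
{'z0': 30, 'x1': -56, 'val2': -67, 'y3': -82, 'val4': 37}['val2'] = -67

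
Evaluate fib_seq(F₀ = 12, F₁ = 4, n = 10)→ [12, 4, 16, 20, 36, 56, 92, 148, 240, 388]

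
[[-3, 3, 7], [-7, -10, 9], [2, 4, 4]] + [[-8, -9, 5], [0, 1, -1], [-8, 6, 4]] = [[-11, -6, 12], [-7, -9, 8], [-6, 10, 8]]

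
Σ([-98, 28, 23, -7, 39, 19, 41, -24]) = 21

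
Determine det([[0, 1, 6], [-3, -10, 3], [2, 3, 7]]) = (1)*(0)*det([[-10, 3], [3, 7]]) + (-1)*(1)*det([[-3, 3], [2, 7]]) + (1)*(6)*det([[-3, -10], [2, 3]])
= 0 + 27 + 66
= 93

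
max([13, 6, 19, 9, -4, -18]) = 19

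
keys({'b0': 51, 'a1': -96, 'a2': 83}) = ['b0', 'a1', 'a2']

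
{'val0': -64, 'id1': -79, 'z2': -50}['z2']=-50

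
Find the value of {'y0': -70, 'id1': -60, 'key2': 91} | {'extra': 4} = {'y0': -70, 'id1': -60, 'key2': 91, 'extra': 4}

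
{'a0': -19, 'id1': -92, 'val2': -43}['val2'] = -43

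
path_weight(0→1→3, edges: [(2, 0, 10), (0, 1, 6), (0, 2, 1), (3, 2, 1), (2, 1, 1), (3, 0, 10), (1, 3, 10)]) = w(0→1)=6 + w(1→3)=10
= 16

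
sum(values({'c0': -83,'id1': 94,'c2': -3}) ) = 8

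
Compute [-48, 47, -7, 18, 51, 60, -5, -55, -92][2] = -7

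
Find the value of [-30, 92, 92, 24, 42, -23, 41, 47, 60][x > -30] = [92, 92, 24, 42, -23, 41, 47, 60]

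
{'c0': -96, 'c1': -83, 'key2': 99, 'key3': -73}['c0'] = -96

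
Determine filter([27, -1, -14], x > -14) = keep x where x > -14: 27✓, -1✓, -14✗
= [27, -1]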